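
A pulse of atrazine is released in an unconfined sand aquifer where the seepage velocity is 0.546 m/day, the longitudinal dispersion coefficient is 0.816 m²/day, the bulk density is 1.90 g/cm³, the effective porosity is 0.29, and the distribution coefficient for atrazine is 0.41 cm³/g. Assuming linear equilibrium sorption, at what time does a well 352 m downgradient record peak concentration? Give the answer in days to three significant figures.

Retardation factor R = 1 + ρ_b·K_d/n = 1 + 1.90 × 0.41/0.29 = 3.686.
Sorption retards both mechanisms: v_R = v/R = 0.1481 m/day, D_R = D/R = 0.2214 m²/day.
Peak time from v_R²t² + 2D_R t − x² = 0: t = (√(D_R² + v_R²x²) − D_R)/v_R².
√(D_R² + v_R²x²) = √(0.2214² + 0.1481² × 352²) = 52.13; v_R² = 0.02193.
t = (52.13 − 0.2214)/0.02193 = 2370 days.

2370 days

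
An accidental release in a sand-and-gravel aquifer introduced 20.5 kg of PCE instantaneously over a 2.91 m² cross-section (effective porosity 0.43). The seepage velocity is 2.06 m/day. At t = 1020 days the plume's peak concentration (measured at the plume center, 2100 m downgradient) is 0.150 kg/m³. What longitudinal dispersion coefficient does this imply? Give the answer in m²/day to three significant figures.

0.931 m²/day

At the plume center C_max = M/(n_e·A·√(4πDt)), so D = M²/(4πt·(n_e·A·C_max)²).
n_e·A·C_max = 0.43 × 2.91 × 0.150 = 0.1877 kg/m.
D = 20.5²/(4π × 1020 × 0.1877²) = 0.931 m²/day.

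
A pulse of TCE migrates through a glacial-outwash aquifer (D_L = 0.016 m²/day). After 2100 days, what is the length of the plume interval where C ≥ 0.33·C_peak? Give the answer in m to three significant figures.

The plume is Gaussian with σ = √(2Dt) = √(2 × 0.016 × 2100) = 8.198 m.
C/C_peak = exp(−Δx²/(2σ²)) = 0.33 ⇒ Δx = σ·√(−2 ln 0.33) = 8.198 × 1.489 = 12.21 m.
Width = 2Δx = 24.4 m.

24.4 m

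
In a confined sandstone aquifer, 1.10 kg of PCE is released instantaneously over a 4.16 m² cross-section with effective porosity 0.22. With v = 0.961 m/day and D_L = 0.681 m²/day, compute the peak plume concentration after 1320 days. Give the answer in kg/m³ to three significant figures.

The peak of an instantaneous 1D plume sits at x = vt; there the Gaussian factor is 1 and C_max = M/(n_e·A·√(4πDt)), where n_e·A is the pore area the mass is dissolved in.
√(4πDt) = √(4π × 0.681 × 1320) = 106.3 m, so C_max = 1.10/(0.22 × 4.16 × 106.3) = 0.0113 kg/m³.

0.0113 kg/m³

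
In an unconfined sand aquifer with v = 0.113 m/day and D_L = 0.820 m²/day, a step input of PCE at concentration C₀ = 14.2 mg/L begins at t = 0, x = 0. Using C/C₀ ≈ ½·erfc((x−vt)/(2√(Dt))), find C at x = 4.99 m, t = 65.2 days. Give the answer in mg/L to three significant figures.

For a continuous step input, C/C₀ ≈ ½·erfc((x−vt)/(2√(Dt))).
vt = 0.113 × 65.2 = 7.3676 m and 2√(Dt) = 2√(0.820 × 65.2) = 14.62 m.
Argument (x−vt)/(2√(Dt)) = (4.99 − 7.3676)/14.62 = -0.1626; ½·erfc(-0.1626) = 0.5909.
C = 14.2 × 0.5909 = 8.39 mg/L.

8.39 mg/L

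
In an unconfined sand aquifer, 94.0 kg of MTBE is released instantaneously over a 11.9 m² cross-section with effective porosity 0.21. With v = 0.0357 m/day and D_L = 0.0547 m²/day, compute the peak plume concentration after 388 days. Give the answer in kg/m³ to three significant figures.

The peak of an instantaneous 1D plume sits at x = vt; there the Gaussian factor is 1 and C_max = M/(n_e·A·√(4πDt)), where n_e·A is the pore area the mass is dissolved in.
√(4πDt) = √(4π × 0.0547 × 388) = 16.33 m, so C_max = 94.0/(0.21 × 11.9 × 16.33) = 2.30 kg/m³.

2.30 kg/m³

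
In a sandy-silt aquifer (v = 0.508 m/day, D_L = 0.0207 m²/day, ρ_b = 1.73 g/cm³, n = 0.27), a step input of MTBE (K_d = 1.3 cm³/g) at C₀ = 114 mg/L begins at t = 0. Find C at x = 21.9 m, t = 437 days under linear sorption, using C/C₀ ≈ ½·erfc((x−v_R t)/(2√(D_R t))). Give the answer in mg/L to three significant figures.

Retardation factor R = 1 + ρ_b·K_d/n = 1 + 1.73 × 1.3/0.27 = 9.330.
Sorption retards both mechanisms: v_R = v/R = 0.05445 m/day, D_R = D/R = 0.002219 m²/day.
v_R·t = 0.05445 × 437 = 23.79465 m; 2√(D_R t) = 1.969 m; argument = (21.9 − 23.79465)/1.969 = -0.9622.
C = C₀ × ½·erfc(-0.9622) = 114 × 0.9132 = 104 mg/L.

104 mg/L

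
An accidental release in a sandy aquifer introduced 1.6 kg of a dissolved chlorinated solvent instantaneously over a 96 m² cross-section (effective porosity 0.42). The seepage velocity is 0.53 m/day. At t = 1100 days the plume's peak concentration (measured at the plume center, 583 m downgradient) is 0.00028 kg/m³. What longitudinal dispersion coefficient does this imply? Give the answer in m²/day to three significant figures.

At the plume center C_max = M/(n_e·A·√(4πDt)), so D = M²/(4πt·(n_e·A·C_max)²).
n_e·A·C_max = 0.42 × 96 × 0.00028 = 0.01129 kg/m.
D = 1.6²/(4π × 1100 × 0.01129²) = 1.45 m²/day.

1.45 m²/day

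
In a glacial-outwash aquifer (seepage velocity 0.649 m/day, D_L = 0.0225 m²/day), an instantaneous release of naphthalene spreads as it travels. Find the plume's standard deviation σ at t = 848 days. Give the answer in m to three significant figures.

6.18 m

Dispersive spreading gives a Gaussian with σ² = 2Dt; advection only shifts the center.
σ = √(2 × 0.0225 × 848) = 6.18 m.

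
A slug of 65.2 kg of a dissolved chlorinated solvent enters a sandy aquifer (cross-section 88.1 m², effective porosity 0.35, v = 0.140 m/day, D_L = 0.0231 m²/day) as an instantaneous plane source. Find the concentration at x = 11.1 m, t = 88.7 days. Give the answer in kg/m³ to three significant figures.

0.337 kg/m³

For an instantaneous plane source, C(x,t) = M/(n_e·A·√(4πDt)) · exp(−(x−vt)²/(4Dt)), with n_e·A the pore (flow) area.
Plume center vt = 0.140 × 88.7 = 12.418 m, so the well at 11.1 m is 1.318 m upgradient of the peak.
√(4πDt) = 5.074 m, giving peak height M/(n_e·A·√(4πDt)) = 65.2/(0.35 × 88.1 × 5.074) = 0.4167 kg/m³.
(x−vt)²/(4Dt) = (-1.318)²/(4 × 0.0231 × 88.7) = 0.2120; exp(−0.2120) = 0.8090.
C = 0.4167 × 0.8090 = 0.337 kg/m³.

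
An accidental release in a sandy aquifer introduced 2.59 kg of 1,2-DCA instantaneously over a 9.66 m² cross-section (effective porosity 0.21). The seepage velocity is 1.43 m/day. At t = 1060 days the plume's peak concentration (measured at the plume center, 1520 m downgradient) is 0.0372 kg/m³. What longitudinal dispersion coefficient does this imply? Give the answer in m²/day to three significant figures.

At the plume center C_max = M/(n_e·A·√(4πDt)), so D = M²/(4πt·(n_e·A·C_max)²).
n_e·A·C_max = 0.21 × 9.66 × 0.0372 = 0.07546 kg/m.
D = 2.59²/(4π × 1060 × 0.07546²) = 0.0884 m²/day.

0.0884 m²/day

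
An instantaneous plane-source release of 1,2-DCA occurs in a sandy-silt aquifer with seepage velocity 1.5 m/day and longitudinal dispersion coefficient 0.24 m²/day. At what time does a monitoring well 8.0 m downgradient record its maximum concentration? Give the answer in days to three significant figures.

For the 1D instantaneous-source solution, setting ∂C/∂t = 0 at fixed x gives v²t² + 2Dt − x² = 0, so t = (√(D² + v²x²) − D)/v².
√(D² + v²x²) = √(0.24² + 1.5² × 8.0²) = 12.00; v² = 2.25.
t = (12.00 − 0.24)/2.25 = 5.23 days (vs. the pure-advection estimate x/v = 5.33 d).

5.23 days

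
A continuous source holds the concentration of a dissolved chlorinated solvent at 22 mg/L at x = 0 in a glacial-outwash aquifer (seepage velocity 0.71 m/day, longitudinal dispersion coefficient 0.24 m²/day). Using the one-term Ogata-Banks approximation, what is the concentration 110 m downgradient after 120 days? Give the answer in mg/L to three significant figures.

For a continuous step input, C/C₀ ≈ ½·erfc((x−vt)/(2√(Dt))).
vt = 0.71 × 120 = 85.2 m and 2√(Dt) = 2√(0.24 × 120) = 10.73 m.
Argument (x−vt)/(2√(Dt)) = (110 − 85.2)/10.73 = 2.311; ½·erfc(2.311) = 0.0005411.
C = 22 × 0.0005411 = 0.0119 mg/L.

0.0119 mg/L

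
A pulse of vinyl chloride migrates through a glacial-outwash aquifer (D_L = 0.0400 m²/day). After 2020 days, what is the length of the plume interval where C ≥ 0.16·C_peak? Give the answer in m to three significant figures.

The plume is Gaussian with σ = √(2Dt) = √(2 × 0.0400 × 2020) = 12.71 m.
C/C_peak = exp(−Δx²/(2σ²)) = 0.16 ⇒ Δx = σ·√(−2 ln 0.16) = 12.71 × 1.914 = 24.33 m.
Width = 2Δx = 48.7 m.

48.7 m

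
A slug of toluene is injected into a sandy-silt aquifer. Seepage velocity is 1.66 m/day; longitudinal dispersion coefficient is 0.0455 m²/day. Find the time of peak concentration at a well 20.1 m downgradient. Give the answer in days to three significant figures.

For the 1D instantaneous-source solution, setting ∂C/∂t = 0 at fixed x gives v²t² + 2Dt − x² = 0, so t = (√(D² + v²x²) − D)/v².
√(D² + v²x²) = √(0.0455² + 1.66² × 20.1²) = 33.37; v² = 2.7556.
t = (33.37 − 0.0455)/2.7556 = 12.1 days (vs. the pure-advection estimate x/v = 12.1 d).

12.1 days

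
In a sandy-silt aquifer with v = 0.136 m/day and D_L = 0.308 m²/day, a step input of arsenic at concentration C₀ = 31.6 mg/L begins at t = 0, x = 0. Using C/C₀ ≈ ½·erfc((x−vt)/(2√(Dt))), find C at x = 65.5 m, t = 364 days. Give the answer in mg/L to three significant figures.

4.51 mg/L

For a continuous step input, C/C₀ ≈ ½·erfc((x−vt)/(2√(Dt))).
vt = 0.136 × 364 = 49.504 m and 2√(Dt) = 2√(0.308 × 364) = 21.18 m.
Argument (x−vt)/(2√(Dt)) = (65.5 − 49.504)/21.18 = 0.7552; ½·erfc(0.7552) = 0.1428.
C = 31.6 × 0.1428 = 4.51 mg/L.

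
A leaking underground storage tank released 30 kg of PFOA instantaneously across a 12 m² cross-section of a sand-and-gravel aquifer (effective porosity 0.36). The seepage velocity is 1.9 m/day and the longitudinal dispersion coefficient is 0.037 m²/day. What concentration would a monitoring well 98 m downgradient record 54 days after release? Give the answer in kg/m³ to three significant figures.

0.0981 kg/m³

For an instantaneous plane source, C(x,t) = M/(n_e·A·√(4πDt)) · exp(−(x−vt)²/(4Dt)), with n_e·A the pore (flow) area.
Plume center vt = 1.9 × 54 = 102.6 m, so the well at 98 m is 4.6 m upgradient of the peak.
√(4πDt) = 5.011 m, giving peak height M/(n_e·A·√(4πDt)) = 30/(0.36 × 12 × 5.011) = 1.386 kg/m³.
(x−vt)²/(4Dt) = (-4.6)²/(4 × 0.037 × 54) = 2.648; exp(−2.648) = 0.07079.
C = 1.386 × 0.07079 = 0.0981 kg/m³.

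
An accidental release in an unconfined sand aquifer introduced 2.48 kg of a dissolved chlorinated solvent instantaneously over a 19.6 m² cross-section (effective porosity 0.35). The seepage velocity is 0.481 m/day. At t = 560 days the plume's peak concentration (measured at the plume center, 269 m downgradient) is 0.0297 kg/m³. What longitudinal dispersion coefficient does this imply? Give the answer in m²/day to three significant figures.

0.0211 m²/day

At the plume center C_max = M/(n_e·A·√(4πDt)), so D = M²/(4πt·(n_e·A·C_max)²).
n_e·A·C_max = 0.35 × 19.6 × 0.0297 = 0.2037 kg/m.
D = 2.48²/(4π × 560 × 0.2037²) = 0.0211 m²/day.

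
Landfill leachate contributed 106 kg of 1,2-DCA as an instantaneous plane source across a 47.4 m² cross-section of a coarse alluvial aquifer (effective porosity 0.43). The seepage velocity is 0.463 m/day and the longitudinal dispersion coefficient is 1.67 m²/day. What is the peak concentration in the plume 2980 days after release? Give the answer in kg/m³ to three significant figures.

The peak of an instantaneous 1D plume sits at x = vt; there the Gaussian factor is 1 and C_max = M/(n_e·A·√(4πDt)), where n_e·A is the pore area the mass is dissolved in.
√(4πDt) = √(4π × 1.67 × 2980) = 250.1 m, so C_max = 106/(0.43 × 47.4 × 250.1) = 0.0208 kg/m³.

0.0208 kg/m³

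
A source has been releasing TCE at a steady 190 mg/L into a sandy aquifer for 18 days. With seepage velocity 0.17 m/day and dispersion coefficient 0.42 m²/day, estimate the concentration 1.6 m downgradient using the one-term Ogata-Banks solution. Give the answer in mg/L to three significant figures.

For a continuous step input, C/C₀ ≈ ½·erfc((x−vt)/(2√(Dt))).
vt = 0.17 × 18 = 3.06 m and 2√(Dt) = 2√(0.42 × 18) = 5.499 m.
Argument (x−vt)/(2√(Dt)) = (1.6 − 3.06)/5.499 = -0.2655; ½·erfc(-0.2655) = 0.6463.
C = 190 × 0.6463 = 123 mg/L.

123 mg/L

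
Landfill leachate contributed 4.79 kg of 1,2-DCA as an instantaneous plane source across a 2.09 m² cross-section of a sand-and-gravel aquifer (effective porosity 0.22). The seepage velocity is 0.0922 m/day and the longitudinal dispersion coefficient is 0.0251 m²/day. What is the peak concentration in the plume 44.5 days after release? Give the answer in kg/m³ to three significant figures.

The peak of an instantaneous 1D plume sits at x = vt; there the Gaussian factor is 1 and C_max = M/(n_e·A·√(4πDt)), where n_e·A is the pore area the mass is dissolved in.
√(4πDt) = √(4π × 0.0251 × 44.5) = 3.746 m, so C_max = 4.79/(0.22 × 2.09 × 3.746) = 2.78 kg/m³.

2.78 kg/m³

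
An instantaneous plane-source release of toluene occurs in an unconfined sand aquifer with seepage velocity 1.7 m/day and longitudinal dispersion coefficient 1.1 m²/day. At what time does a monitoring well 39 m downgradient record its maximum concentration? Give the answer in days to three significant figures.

22.6 days

For the 1D instantaneous-source solution, setting ∂C/∂t = 0 at fixed x gives v²t² + 2Dt − x² = 0, so t = (√(D² + v²x²) − D)/v².
√(D² + v²x²) = √(1.1² + 1.7² × 39²) = 66.31; v² = 2.89.
t = (66.31 − 1.1)/2.89 = 22.6 days (vs. the pure-advection estimate x/v = 22.9 d).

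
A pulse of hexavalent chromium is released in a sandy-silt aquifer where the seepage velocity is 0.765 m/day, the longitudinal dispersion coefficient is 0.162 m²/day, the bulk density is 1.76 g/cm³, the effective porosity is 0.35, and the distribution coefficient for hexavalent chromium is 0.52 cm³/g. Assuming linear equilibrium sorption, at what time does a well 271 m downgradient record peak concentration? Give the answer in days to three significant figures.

1280 days

Retardation factor R = 1 + ρ_b·K_d/n = 1 + 1.76 × 0.52/0.35 = 3.615.
Sorption retards both mechanisms: v_R = v/R = 0.2116 m/day, D_R = D/R = 0.04481 m²/day.
Peak time from v_R²t² + 2D_R t − x² = 0: t = (√(D_R² + v_R²x²) − D_R)/v_R².
√(D_R² + v_R²x²) = √(0.04481² + 0.2116² × 271²) = 57.34; v_R² = 0.04477.
t = (57.34 − 0.04481)/0.04477 = 1280 days.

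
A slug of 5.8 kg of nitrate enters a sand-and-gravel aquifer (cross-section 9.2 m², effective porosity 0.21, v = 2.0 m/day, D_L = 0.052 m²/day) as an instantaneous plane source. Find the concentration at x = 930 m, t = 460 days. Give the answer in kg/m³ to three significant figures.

For an instantaneous plane source, C(x,t) = M/(n_e·A·√(4πDt)) · exp(−(x−vt)²/(4Dt)), with n_e·A the pore (flow) area.
Plume center vt = 2.0 × 460 = 920 m, so the well at 930 m is 10 m downgradient of the peak.
√(4πDt) = 17.34 m, giving peak height M/(n_e·A·√(4πDt)) = 5.8/(0.21 × 9.2 × 17.34) = 0.1731 kg/m³.
(x−vt)²/(4Dt) = (10)²/(4 × 0.052 × 460) = 1.045; exp(−1.045) = 0.3517.
C = 0.1731 × 0.3517 = 0.0609 kg/m³.

0.0609 kg/m³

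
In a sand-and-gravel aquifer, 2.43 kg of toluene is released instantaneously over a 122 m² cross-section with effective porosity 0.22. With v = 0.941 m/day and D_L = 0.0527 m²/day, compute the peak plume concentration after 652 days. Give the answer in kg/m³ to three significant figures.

0.00436 kg/m³

The peak of an instantaneous 1D plume sits at x = vt; there the Gaussian factor is 1 and C_max = M/(n_e·A·√(4πDt)), where n_e·A is the pore area the mass is dissolved in.
√(4πDt) = √(4π × 0.0527 × 652) = 20.78 m, so C_max = 2.43/(0.22 × 122 × 20.78) = 0.00436 kg/m³.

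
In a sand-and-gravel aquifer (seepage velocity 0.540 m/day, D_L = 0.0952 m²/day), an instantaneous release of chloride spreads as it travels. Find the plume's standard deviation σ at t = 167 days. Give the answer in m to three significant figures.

Dispersive spreading gives a Gaussian with σ² = 2Dt; advection only shifts the center.
σ = √(2 × 0.0952 × 167) = 5.64 m.

5.64 m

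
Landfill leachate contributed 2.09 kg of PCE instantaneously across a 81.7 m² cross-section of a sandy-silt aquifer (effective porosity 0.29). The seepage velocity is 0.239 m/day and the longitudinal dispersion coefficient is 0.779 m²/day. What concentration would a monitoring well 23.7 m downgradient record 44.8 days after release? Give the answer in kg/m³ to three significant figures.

For an instantaneous plane source, C(x,t) = M/(n_e·A·√(4πDt)) · exp(−(x−vt)²/(4Dt)), with n_e·A the pore (flow) area.
Plume center vt = 0.239 × 44.8 = 10.7072 m, so the well at 23.7 m is 12.9928 m downgradient of the peak.
√(4πDt) = 20.94 m, giving peak height M/(n_e·A·√(4πDt)) = 2.09/(0.29 × 81.7 × 20.94) = 0.004213 kg/m³.
(x−vt)²/(4Dt) = (12.9928)²/(4 × 0.779 × 44.8) = 1.209; exp(−1.209) = 0.2985.
C = 0.004213 × 0.2985 = 0.00126 kg/m³.

0.00126 kg/m³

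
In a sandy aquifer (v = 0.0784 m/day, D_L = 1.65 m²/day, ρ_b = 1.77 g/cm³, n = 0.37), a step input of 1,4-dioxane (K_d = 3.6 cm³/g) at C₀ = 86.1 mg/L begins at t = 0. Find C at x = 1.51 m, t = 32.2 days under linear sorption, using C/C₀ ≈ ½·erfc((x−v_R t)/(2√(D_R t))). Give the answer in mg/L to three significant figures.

Retardation factor R = 1 + ρ_b·K_d/n = 1 + 1.77 × 3.6/0.37 = 18.22.
Sorption retards both mechanisms: v_R = v/R = 0.004303 m/day, D_R = D/R = 0.09056 m²/day.
v_R·t = 0.004303 × 32.2 = 0.1385566 m; 2√(D_R t) = 3.415 m; argument = (1.51 − 0.1385566)/3.415 = 0.4016.
C = C₀ × ½·erfc(0.4016) = 86.1 × 0.2850 = 24.5 mg/L.

24.5 mg/L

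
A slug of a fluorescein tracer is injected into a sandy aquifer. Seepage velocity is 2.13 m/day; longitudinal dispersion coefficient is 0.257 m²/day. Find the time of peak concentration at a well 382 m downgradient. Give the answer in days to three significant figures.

179 days

For the 1D instantaneous-source solution, setting ∂C/∂t = 0 at fixed x gives v²t² + 2Dt − x² = 0, so t = (√(D² + v²x²) − D)/v².
√(D² + v²x²) = √(0.257² + 2.13² × 382²) = 813.7; v² = 4.5369.
t = (813.7 − 0.257)/4.5369 = 179 days (vs. the pure-advection estimate x/v = 179 d).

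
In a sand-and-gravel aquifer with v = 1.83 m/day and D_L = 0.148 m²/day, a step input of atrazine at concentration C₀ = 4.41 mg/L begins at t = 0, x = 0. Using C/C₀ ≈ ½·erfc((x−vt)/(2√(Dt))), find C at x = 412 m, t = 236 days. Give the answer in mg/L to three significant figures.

For a continuous step input, C/C₀ ≈ ½·erfc((x−vt)/(2√(Dt))).
vt = 1.83 × 236 = 431.88 m and 2√(Dt) = 2√(0.148 × 236) = 11.82 m.
Argument (x−vt)/(2√(Dt)) = (412 − 431.88)/11.82 = -1.682; ½·erfc(-1.682) = 0.9913.
C = 4.41 × 0.9913 = 4.37 mg/L.

4.37 mg/L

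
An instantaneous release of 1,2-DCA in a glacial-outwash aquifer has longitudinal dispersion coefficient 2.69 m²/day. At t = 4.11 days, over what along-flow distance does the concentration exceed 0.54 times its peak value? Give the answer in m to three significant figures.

The plume is Gaussian with σ = √(2Dt) = √(2 × 2.69 × 4.11) = 4.702 m.
C/C_peak = exp(−Δx²/(2σ²)) = 0.54 ⇒ Δx = σ·√(−2 ln 0.54) = 4.702 × 1.110 = 5.219 m.
Width = 2Δx = 10.4 m.

10.4 m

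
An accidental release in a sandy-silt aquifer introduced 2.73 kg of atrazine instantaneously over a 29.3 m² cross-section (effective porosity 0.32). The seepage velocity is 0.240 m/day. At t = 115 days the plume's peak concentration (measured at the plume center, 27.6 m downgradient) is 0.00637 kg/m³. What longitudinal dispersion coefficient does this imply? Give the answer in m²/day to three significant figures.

1.45 m²/day

At the plume center C_max = M/(n_e·A·√(4πDt)), so D = M²/(4πt·(n_e·A·C_max)²).
n_e·A·C_max = 0.32 × 29.3 × 0.00637 = 0.05973 kg/m.
D = 2.73²/(4π × 115 × 0.05973²) = 1.45 m²/day.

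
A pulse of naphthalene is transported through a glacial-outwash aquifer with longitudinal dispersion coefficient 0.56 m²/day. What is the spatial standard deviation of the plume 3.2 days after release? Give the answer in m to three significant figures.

Dispersive spreading gives a Gaussian with σ² = 2Dt; advection only shifts the center.
σ = √(2 × 0.56 × 3.2) = 1.89 m.

1.89 m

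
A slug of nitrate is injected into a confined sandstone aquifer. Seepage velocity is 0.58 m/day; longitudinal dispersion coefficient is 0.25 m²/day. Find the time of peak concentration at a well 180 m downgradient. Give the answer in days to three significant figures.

310 days

For the 1D instantaneous-source solution, setting ∂C/∂t = 0 at fixed x gives v²t² + 2Dt − x² = 0, so t = (√(D² + v²x²) − D)/v².
√(D² + v²x²) = √(0.25² + 0.58² × 180²) = 104.4; v² = 0.3364.
t = (104.4 − 0.25)/0.3364 = 310 days (vs. the pure-advection estimate x/v = 310 d).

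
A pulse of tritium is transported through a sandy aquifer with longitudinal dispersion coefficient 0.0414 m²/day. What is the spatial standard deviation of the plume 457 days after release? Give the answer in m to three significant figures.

6.15 m

Dispersive spreading gives a Gaussian with σ² = 2Dt; advection only shifts the center.
σ = √(2 × 0.0414 × 457) = 6.15 m.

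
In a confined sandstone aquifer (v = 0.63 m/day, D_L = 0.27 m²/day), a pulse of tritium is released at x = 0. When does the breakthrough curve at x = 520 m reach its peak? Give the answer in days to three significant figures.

825 days

For the 1D instantaneous-source solution, setting ∂C/∂t = 0 at fixed x gives v²t² + 2Dt − x² = 0, so t = (√(D² + v²x²) − D)/v².
√(D² + v²x²) = √(0.27² + 0.63² × 520²) = 327.6; v² = 0.3969.
t = (327.6 − 0.27)/0.3969 = 825 days (vs. the pure-advection estimate x/v = 825 d).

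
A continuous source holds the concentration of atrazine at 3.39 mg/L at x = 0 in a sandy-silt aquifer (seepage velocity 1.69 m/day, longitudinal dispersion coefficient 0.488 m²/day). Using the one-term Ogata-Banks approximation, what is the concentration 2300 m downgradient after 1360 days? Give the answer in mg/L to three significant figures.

1.64 mg/L

For a continuous step input, C/C₀ ≈ ½·erfc((x−vt)/(2√(Dt))).
vt = 1.69 × 1360 = 2298.4 m and 2√(Dt) = 2√(0.488 × 1360) = 51.52 m.
Argument (x−vt)/(2√(Dt)) = (2300 − 2298.4)/51.52 = 0.03106; ½·erfc(0.03106) = 0.4825.
C = 3.39 × 0.4825 = 1.64 mg/L.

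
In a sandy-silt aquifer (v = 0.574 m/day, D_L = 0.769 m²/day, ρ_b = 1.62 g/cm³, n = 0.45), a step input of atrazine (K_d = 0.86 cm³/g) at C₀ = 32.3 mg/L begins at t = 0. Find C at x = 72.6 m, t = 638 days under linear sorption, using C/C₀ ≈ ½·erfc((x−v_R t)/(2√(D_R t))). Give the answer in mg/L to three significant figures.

Retardation factor R = 1 + ρ_b·K_d/n = 1 + 1.62 × 0.86/0.45 = 4.096.
Sorption retards both mechanisms: v_R = v/R = 0.1401 m/day, D_R = D/R = 0.1877 m²/day.
v_R·t = 0.1401 × 638 = 89.3838 m; 2√(D_R t) = 21.89 m; argument = (72.6 − 89.3838)/21.89 = -0.7667.
C = C₀ × ½·erfc(-0.7667) = 32.3 × 0.8609 = 27.8 mg/L.

27.8 mg/L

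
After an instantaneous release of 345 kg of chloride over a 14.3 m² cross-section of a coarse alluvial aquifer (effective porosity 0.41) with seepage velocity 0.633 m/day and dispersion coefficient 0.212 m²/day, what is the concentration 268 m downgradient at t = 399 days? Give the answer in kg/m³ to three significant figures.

0.893 kg/m³

For an instantaneous plane source, C(x,t) = M/(n_e·A·√(4πDt)) · exp(−(x−vt)²/(4Dt)), with n_e·A the pore (flow) area.
Plume center vt = 0.633 × 399 = 252.567 m, so the well at 268 m is 15.433 m downgradient of the peak.
√(4πDt) = 32.60 m, giving peak height M/(n_e·A·√(4πDt)) = 345/(0.41 × 14.3 × 32.60) = 1.805 kg/m³.
(x−vt)²/(4Dt) = (15.433)²/(4 × 0.212 × 399) = 0.7039; exp(−0.7039) = 0.4947.
C = 1.805 × 0.4947 = 0.893 kg/m³.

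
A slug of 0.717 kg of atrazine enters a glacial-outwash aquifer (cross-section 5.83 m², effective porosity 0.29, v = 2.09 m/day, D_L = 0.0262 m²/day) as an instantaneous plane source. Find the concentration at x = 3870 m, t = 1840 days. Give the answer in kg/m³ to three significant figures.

For an instantaneous plane source, C(x,t) = M/(n_e·A·√(4πDt)) · exp(−(x−vt)²/(4Dt)), with n_e·A the pore (flow) area.
Plume center vt = 2.09 × 1840 = 3845.6 m, so the well at 3870 m is 24.4 m downgradient of the peak.
√(4πDt) = 24.61 m, giving peak height M/(n_e·A·√(4πDt)) = 0.717/(0.29 × 5.83 × 24.61) = 0.01723 kg/m³.
(x−vt)²/(4Dt) = (24.4)²/(4 × 0.0262 × 1840) = 3.087; exp(−3.087) = 0.04564.
C = 0.01723 × 0.04564 = 0.000786 kg/m³.

0.000786 kg/m³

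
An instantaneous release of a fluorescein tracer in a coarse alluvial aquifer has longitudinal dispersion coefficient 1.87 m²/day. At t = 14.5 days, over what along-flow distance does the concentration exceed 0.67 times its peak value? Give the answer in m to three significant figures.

13.2 m

The plume is Gaussian with σ = √(2Dt) = √(2 × 1.87 × 14.5) = 7.364 m.
C/C_peak = exp(−Δx²/(2σ²)) = 0.67 ⇒ Δx = σ·√(−2 ln 0.67) = 7.364 × 0.8950 = 6.591 m.
Width = 2Δx = 13.2 m.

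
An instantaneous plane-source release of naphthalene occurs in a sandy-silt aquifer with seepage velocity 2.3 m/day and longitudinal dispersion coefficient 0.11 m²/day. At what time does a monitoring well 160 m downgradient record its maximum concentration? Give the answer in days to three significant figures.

69.5 days

For the 1D instantaneous-source solution, setting ∂C/∂t = 0 at fixed x gives v²t² + 2Dt − x² = 0, so t = (√(D² + v²x²) − D)/v².
√(D² + v²x²) = √(0.11² + 2.3² × 160²) = 368.0; v² = 5.29.
t = (368.0 − 0.11)/5.29 = 69.5 days (vs. the pure-advection estimate x/v = 69.6 d).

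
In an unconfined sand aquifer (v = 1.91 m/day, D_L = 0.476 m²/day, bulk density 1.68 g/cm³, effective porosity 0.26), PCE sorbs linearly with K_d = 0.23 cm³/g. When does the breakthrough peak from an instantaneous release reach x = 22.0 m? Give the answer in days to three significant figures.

Retardation factor R = 1 + ρ_b·K_d/n = 1 + 1.68 × 0.23/0.26 = 2.486.
Sorption retards both mechanisms: v_R = v/R = 0.7683 m/day, D_R = D/R = 0.1915 m²/day.
Peak time from v_R²t² + 2D_R t − x² = 0: t = (√(D_R² + v_R²x²) − D_R)/v_R².
√(D_R² + v_R²x²) = √(0.1915² + 0.7683² × 22.0²) = 16.90; v_R² = 0.5903.
t = (16.90 − 0.1915)/0.5903 = 28.3 days.

28.3 days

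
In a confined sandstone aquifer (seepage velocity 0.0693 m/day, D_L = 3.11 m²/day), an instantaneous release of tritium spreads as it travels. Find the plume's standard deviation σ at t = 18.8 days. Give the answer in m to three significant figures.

Dispersive spreading gives a Gaussian with σ² = 2Dt; advection only shifts the center.
σ = √(2 × 3.11 × 18.8) = 10.8 m.

10.8 m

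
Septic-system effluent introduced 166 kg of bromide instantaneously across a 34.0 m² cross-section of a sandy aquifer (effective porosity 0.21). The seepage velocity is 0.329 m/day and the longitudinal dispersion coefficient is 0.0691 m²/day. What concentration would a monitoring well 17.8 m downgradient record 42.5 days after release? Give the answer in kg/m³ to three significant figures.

For an instantaneous plane source, C(x,t) = M/(n_e·A·√(4πDt)) · exp(−(x−vt)²/(4Dt)), with n_e·A the pore (flow) area.
Plume center vt = 0.329 × 42.5 = 13.9825 m, so the well at 17.8 m is 3.8175 m downgradient of the peak.
√(4πDt) = 6.075 m, giving peak height M/(n_e·A·√(4πDt)) = 166/(0.21 × 34.0 × 6.075) = 3.827 kg/m³.
(x−vt)²/(4Dt) = (3.8175)²/(4 × 0.0691 × 42.5) = 1.241; exp(−1.241) = 0.2891.
C = 3.827 × 0.2891 = 1.11 kg/m³.

1.11 kg/m³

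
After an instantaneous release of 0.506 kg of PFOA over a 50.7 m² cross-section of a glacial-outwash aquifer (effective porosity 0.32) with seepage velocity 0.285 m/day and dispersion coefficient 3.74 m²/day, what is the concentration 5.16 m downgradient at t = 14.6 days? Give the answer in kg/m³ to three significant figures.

0.00119 kg/m³

For an instantaneous plane source, C(x,t) = M/(n_e·A·√(4πDt)) · exp(−(x−vt)²/(4Dt)), with n_e·A the pore (flow) area.
Plume center vt = 0.285 × 14.6 = 4.161 m, so the well at 5.16 m is 0.999 m downgradient of the peak.
√(4πDt) = 26.19 m, giving peak height M/(n_e·A·√(4πDt)) = 0.506/(0.32 × 50.7 × 26.19) = 0.001191 kg/m³.
(x−vt)²/(4Dt) = (0.999)²/(4 × 3.74 × 14.6) = 0.004569; exp(−0.004569) = 0.9954.
C = 0.001191 × 0.9954 = 0.00119 kg/m³.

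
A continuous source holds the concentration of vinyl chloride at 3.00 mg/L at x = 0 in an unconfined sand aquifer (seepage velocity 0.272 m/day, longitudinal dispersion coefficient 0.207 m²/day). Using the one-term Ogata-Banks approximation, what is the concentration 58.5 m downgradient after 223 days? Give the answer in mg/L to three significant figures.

1.77 mg/L

For a continuous step input, C/C₀ ≈ ½·erfc((x−vt)/(2√(Dt))).
vt = 0.272 × 223 = 60.656 m and 2√(Dt) = 2√(0.207 × 223) = 13.59 m.
Argument (x−vt)/(2√(Dt)) = (58.5 − 60.656)/13.59 = -0.1586; ½·erfc(-0.1586) = 0.5887.
C = 3.00 × 0.5887 = 1.77 mg/L.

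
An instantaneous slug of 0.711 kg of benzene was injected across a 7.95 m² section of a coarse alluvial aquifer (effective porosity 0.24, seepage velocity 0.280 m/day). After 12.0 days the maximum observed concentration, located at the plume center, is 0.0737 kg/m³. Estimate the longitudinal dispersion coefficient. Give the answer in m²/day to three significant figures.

At the plume center C_max = M/(n_e·A·√(4πDt)), so D = M²/(4πt·(n_e·A·C_max)²).
n_e·A·C_max = 0.24 × 7.95 × 0.0737 = 0.1406 kg/m.
D = 0.711²/(4π × 12.0 × 0.1406²) = 0.170 m²/day.

0.170 m²/day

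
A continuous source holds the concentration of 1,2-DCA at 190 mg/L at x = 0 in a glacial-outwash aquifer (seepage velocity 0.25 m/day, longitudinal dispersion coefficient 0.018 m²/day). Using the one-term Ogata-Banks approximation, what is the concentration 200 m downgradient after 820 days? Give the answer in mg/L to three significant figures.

For a continuous step input, C/C₀ ≈ ½·erfc((x−vt)/(2√(Dt))).
vt = 0.25 × 820 = 205 m and 2√(Dt) = 2√(0.018 × 820) = 7.684 m.
Argument (x−vt)/(2√(Dt)) = (200 − 205)/7.684 = -0.6507; ½·erfc(-0.6507) = 0.8213.
C = 190 × 0.8213 = 156 mg/L.

156 mg/L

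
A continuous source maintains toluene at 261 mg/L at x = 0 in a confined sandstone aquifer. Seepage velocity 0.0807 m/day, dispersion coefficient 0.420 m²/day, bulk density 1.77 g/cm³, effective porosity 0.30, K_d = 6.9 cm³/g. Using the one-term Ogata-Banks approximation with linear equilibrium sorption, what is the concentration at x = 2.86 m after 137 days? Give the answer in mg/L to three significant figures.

Retardation factor R = 1 + ρ_b·K_d/n = 1 + 1.77 × 6.9/0.30 = 41.71.
Sorption retards both mechanisms: v_R = v/R = 0.001935 m/day, D_R = D/R = 0.01007 m²/day.
v_R·t = 0.001935 × 137 = 0.265095 m; 2√(D_R t) = 2.349 m; argument = (2.86 − 0.265095)/2.349 = 1.105.
C = C₀ × ½·erfc(1.105) = 261 × 0.05906 = 15.4 mg/L.

15.4 mg/L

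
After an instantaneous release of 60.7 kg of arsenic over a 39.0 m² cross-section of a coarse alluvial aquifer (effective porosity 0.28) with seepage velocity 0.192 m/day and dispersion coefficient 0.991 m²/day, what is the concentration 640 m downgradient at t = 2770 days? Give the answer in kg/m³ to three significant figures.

0.0103 kg/m³

For an instantaneous plane source, C(x,t) = M/(n_e·A·√(4πDt)) · exp(−(x−vt)²/(4Dt)), with n_e·A the pore (flow) area.
Plume center vt = 0.192 × 2770 = 531.84 m, so the well at 640 m is 108.16 m downgradient of the peak.
√(4πDt) = 185.7 m, giving peak height M/(n_e·A·√(4πDt)) = 60.7/(0.28 × 39.0 × 185.7) = 0.02993 kg/m³.
(x−vt)²/(4Dt) = (108.16)²/(4 × 0.991 × 2770) = 1.065; exp(−1.065) = 0.3447.
C = 0.02993 × 0.3447 = 0.0103 kg/m³.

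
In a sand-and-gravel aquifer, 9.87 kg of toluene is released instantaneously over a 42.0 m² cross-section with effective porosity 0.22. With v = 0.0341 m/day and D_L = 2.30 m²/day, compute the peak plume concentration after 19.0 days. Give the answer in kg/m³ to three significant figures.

0.0456 kg/m³

The peak of an instantaneous 1D plume sits at x = vt; there the Gaussian factor is 1 and C_max = M/(n_e·A·√(4πDt)), where n_e·A is the pore area the mass is dissolved in.
√(4πDt) = √(4π × 2.30 × 19.0) = 23.43 m, so C_max = 9.87/(0.22 × 42.0 × 23.43) = 0.0456 kg/m³.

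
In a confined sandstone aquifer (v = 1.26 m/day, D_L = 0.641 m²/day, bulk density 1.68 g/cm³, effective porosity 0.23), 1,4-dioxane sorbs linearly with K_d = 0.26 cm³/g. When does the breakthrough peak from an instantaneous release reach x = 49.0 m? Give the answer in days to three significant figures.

112 days

Retardation factor R = 1 + ρ_b·K_d/n = 1 + 1.68 × 0.26/0.23 = 2.899.
Sorption retards both mechanisms: v_R = v/R = 0.4346 m/day, D_R = D/R = 0.2211 m²/day.
Peak time from v_R²t² + 2D_R t − x² = 0: t = (√(D_R² + v_R²x²) − D_R)/v_R².
√(D_R² + v_R²x²) = √(0.2211² + 0.4346² × 49.0²) = 21.30; v_R² = 0.1889.
t = (21.30 − 0.2211)/0.1889 = 112 days.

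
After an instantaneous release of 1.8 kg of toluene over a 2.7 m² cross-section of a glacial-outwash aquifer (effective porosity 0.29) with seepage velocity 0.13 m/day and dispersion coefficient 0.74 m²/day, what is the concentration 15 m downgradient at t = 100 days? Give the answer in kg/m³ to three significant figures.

0.0744 kg/m³

For an instantaneous plane source, C(x,t) = M/(n_e·A·√(4πDt)) · exp(−(x−vt)²/(4Dt)), with n_e·A the pore (flow) area.
Plume center vt = 0.13 × 100 = 13 m, so the well at 15 m is 2 m downgradient of the peak.
√(4πDt) = 30.49 m, giving peak height M/(n_e·A·√(4πDt)) = 1.8/(0.29 × 2.7 × 30.49) = 0.07540 kg/m³.
(x−vt)²/(4Dt) = (2)²/(4 × 0.74 × 100) = 0.01351; exp(−0.01351) = 0.9866.
C = 0.07540 × 0.9866 = 0.0744 kg/m³.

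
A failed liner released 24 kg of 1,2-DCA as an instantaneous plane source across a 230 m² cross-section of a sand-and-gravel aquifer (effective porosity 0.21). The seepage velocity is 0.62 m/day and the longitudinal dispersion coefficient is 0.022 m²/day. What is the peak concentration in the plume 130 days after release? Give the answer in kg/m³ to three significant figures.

0.0829 kg/m³

The peak of an instantaneous 1D plume sits at x = vt; there the Gaussian factor is 1 and C_max = M/(n_e·A·√(4πDt)), where n_e·A is the pore area the mass is dissolved in.
√(4πDt) = √(4π × 0.022 × 130) = 5.995 m, so C_max = 24/(0.21 × 230 × 5.995) = 0.0829 kg/m³.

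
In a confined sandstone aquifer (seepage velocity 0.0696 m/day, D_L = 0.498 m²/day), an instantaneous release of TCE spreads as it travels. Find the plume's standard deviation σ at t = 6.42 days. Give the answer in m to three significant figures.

2.53 m

Dispersive spreading gives a Gaussian with σ² = 2Dt; advection only shifts the center.
σ = √(2 × 0.498 × 6.42) = 2.53 m.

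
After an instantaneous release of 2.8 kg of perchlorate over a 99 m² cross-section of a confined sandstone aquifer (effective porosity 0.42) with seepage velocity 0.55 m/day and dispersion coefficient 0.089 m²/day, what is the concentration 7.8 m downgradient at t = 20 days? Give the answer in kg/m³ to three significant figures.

For an instantaneous plane source, C(x,t) = M/(n_e·A·√(4πDt)) · exp(−(x−vt)²/(4Dt)), with n_e·A the pore (flow) area.
Plume center vt = 0.55 × 20 = 11 m, so the well at 7.8 m is 3.2 m upgradient of the peak.
√(4πDt) = 4.729 m, giving peak height M/(n_e·A·√(4πDt)) = 2.8/(0.42 × 99 × 4.729) = 0.01424 kg/m³.
(x−vt)²/(4Dt) = (-3.2)²/(4 × 0.089 × 20) = 1.438; exp(−1.438) = 0.2374.
C = 0.01424 × 0.2374 = 0.00338 kg/m³.

0.00338 kg/m³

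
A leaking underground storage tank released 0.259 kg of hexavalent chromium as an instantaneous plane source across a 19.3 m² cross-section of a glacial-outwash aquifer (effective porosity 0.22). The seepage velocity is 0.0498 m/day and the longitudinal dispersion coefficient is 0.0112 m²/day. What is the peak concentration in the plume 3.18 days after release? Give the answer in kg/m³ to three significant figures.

0.0912 kg/m³

The peak of an instantaneous 1D plume sits at x = vt; there the Gaussian factor is 1 and C_max = M/(n_e·A·√(4πDt)), where n_e·A is the pore area the mass is dissolved in.
√(4πDt) = √(4π × 0.0112 × 3.18) = 0.6690 m, so C_max = 0.259/(0.22 × 19.3 × 0.6690) = 0.0912 kg/m³.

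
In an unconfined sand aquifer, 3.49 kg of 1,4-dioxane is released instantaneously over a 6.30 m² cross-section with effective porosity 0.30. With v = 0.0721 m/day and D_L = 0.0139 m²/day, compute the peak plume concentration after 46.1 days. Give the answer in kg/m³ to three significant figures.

The peak of an instantaneous 1D plume sits at x = vt; there the Gaussian factor is 1 and C_max = M/(n_e·A·√(4πDt)), where n_e·A is the pore area the mass is dissolved in.
√(4πDt) = √(4π × 0.0139 × 46.1) = 2.838 m, so C_max = 3.49/(0.30 × 6.30 × 2.838) = 0.651 kg/m³.

0.651 kg/m³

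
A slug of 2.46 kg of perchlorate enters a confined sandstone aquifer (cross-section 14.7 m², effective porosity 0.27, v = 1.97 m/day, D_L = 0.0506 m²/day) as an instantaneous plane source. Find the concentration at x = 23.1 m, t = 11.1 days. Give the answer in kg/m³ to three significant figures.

0.119 kg/m³

For an instantaneous plane source, C(x,t) = M/(n_e·A·√(4πDt)) · exp(−(x−vt)²/(4Dt)), with n_e·A the pore (flow) area.
Plume center vt = 1.97 × 11.1 = 21.867 m, so the well at 23.1 m is 1.233 m downgradient of the peak.
√(4πDt) = 2.657 m, giving peak height M/(n_e·A·√(4πDt)) = 2.46/(0.27 × 14.7 × 2.657) = 0.2333 kg/m³.
(x−vt)²/(4Dt) = (1.233)²/(4 × 0.0506 × 11.1) = 0.6767; exp(−0.6767) = 0.5083.
C = 0.2333 × 0.5083 = 0.119 kg/m³.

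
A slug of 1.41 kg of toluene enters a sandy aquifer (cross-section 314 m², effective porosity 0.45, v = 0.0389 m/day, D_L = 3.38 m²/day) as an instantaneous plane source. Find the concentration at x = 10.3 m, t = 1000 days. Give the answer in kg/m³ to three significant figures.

For an instantaneous plane source, C(x,t) = M/(n_e·A·√(4πDt)) · exp(−(x−vt)²/(4Dt)), with n_e·A the pore (flow) area.
Plume center vt = 0.0389 × 1000 = 38.9 m, so the well at 10.3 m is 28.6 m upgradient of the peak.
√(4πDt) = 206.1 m, giving peak height M/(n_e·A·√(4πDt)) = 1.41/(0.45 × 314 × 206.1) = 4.842e-05 kg/m³.
(x−vt)²/(4Dt) = (-28.6)²/(4 × 3.38 × 1000) = 0.06050; exp(−0.06050) = 0.9413.
C = 4.842e-05 × 0.9413 = 4.56e-05 kg/m³.

4.56e-05 kg/m³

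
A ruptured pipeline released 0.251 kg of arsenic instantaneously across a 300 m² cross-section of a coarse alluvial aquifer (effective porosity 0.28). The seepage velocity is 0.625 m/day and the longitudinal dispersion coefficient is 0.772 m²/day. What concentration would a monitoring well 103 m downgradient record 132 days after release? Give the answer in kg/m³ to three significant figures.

2.98e-05 kg/m³

For an instantaneous plane source, C(x,t) = M/(n_e·A·√(4πDt)) · exp(−(x−vt)²/(4Dt)), with n_e·A the pore (flow) area.
Plume center vt = 0.625 × 132 = 82.5 m, so the well at 103 m is 20.5 m downgradient of the peak.
√(4πDt) = 35.78 m, giving peak height M/(n_e·A·√(4πDt)) = 0.251/(0.28 × 300 × 35.78) = 8.351e-05 kg/m³.
(x−vt)²/(4Dt) = (20.5)²/(4 × 0.772 × 132) = 1.031; exp(−1.031) = 0.3567.
C = 8.351e-05 × 0.3567 = 2.98e-05 kg/m³.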